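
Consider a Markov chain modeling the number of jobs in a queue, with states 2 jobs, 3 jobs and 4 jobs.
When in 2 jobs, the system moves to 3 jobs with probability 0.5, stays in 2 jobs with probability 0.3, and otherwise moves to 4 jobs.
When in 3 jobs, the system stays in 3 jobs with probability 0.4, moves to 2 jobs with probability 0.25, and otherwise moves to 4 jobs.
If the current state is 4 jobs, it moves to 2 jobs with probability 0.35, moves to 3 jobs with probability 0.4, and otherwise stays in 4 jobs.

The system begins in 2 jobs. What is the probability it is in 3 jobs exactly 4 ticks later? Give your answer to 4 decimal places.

Propagate the distribution vector 4 ticks from 2 jobs.
After 0 ticks: (1.0000, 0.0000, 0.0000)
After 1 tick: (0.3000, 0.5000, 0.2000)
After 2 ticks: (0.2850, 0.4300, 0.2850)
After 3 ticks: (0.2928, 0.4285, 0.2788)
After 4 ticks: (0.2925, 0.4293, 0.2782)
P(in 3 jobs after 4 ticks) = 0.4293

0.4293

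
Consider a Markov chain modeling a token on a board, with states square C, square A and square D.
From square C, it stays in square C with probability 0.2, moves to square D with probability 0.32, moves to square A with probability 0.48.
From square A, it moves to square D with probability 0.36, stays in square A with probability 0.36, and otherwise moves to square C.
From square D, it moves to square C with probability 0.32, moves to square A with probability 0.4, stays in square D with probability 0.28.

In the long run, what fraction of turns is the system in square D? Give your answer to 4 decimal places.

0.3233

Let the stationary distribution be π with π = πP and π_1 + π_2 + π_3 = 1.
π_1 = 0.2·π_1 + 0.28·π_2 + 0.32·π_3
π_2 = 0.48·π_1 + 0.36·π_2 + 0.4·π_3
Solving with the normalization constraint gives π = (0.2712, 0.4055, 0.3233).
So the stationary probability of square D is 0.3233.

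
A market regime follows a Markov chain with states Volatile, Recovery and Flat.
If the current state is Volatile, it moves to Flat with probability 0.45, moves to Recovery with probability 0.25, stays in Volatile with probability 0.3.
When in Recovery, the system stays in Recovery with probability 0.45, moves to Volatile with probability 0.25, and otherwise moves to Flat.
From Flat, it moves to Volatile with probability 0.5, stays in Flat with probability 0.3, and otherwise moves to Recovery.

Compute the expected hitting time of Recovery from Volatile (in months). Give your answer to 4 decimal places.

4.3396

Let t(s) be the expected number of months to first reach Recovery from state s, with t(Recovery) = 0. Conditioning on the first month:
t(Volatile) = 1 + 0.3·t(Volatile) + 0.45·t(Flat)
t(Flat) = 1 + 0.5·t(Volatile) + 0.3·t(Flat)
Solving: t(Volatile) = 4.3396, t(Flat) = 4.5283.
Expected months from Volatile to Recovery: 4.3396.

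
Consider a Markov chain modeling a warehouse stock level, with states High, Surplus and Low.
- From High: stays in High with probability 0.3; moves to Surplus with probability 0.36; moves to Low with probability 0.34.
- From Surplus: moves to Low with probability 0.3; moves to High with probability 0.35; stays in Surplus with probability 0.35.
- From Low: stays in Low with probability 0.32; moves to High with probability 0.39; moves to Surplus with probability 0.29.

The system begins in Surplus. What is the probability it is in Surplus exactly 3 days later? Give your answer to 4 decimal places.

0.3342

Propagate the distribution vector 3 days from Surplus.
After 0 days: (0.0000, 1.0000, 0.0000)
After 1 day: (0.3500, 0.3500, 0.3000)
After 2 days: (0.3445, 0.3355, 0.3200)
After 3 days: (0.3456, 0.3342, 0.3202)
P(in Surplus after 3 days) = 0.3342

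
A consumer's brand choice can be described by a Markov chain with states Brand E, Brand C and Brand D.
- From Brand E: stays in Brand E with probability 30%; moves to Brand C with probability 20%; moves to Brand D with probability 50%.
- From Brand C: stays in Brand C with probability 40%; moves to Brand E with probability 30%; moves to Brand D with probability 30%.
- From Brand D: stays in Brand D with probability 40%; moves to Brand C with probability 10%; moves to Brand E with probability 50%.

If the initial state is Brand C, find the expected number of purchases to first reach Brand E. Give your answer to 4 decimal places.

2.7273

Let t(s) be the expected number of purchases to first reach Brand E from state s, with t(Brand E) = 0. Conditioning on the first purchase:
t(Brand C) = 1 + 0.4·t(Brand C) + 0.3·t(Brand D)
t(Brand D) = 1 + 0.1·t(Brand C) + 0.4·t(Brand D)
Solving: t(Brand C) = 2.7273, t(Brand D) = 2.1212.
Expected purchases from Brand C to Brand E: 2.7273.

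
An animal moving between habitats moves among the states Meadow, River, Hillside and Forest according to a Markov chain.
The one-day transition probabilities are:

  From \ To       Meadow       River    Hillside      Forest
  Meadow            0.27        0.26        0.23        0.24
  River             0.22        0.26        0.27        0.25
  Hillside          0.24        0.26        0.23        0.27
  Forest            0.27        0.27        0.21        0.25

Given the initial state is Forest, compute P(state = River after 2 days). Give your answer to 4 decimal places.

0.2625

Propagate the distribution vector 2 days from Forest.
After 0 days: (0.0000, 0.0000, 0.0000, 1.0000)
After 1 day: (0.2700, 0.2700, 0.2100, 0.2500)
After 2 days: (0.2502, 0.2625, 0.2358, 0.2515)
P(in River after 2 days) = 0.2625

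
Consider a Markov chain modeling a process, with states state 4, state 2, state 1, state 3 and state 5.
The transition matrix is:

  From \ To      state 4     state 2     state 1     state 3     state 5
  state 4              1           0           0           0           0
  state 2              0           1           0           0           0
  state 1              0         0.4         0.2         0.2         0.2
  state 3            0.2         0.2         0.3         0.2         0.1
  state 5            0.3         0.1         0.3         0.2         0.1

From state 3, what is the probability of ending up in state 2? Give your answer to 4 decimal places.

0.6045

Let h(s) be the probability of absorption at state 2 starting from transient state s. Then h(state 2) = 1 and h(state 4) = 0. By first-step analysis:
h(state 1) = 0.4·1 + 0.2·h(state 1) + 0.2·h(state 3) + 0.2·h(state 5)
h(state 3) = 0.2·0 + 0.2·1 + 0.3·h(state 1) + 0.2·h(state 3) + 0.1·h(state 5)
h(state 5) = 0.3·0 + 0.1·1 + 0.3·h(state 1) + 0.2·h(state 3) + 0.1·h(state 5)
Solving: h(state 1) = 0.7773, h(state 3) = 0.6045, h(state 5) = 0.5045.
Starting from state 3, the probability is 0.6045.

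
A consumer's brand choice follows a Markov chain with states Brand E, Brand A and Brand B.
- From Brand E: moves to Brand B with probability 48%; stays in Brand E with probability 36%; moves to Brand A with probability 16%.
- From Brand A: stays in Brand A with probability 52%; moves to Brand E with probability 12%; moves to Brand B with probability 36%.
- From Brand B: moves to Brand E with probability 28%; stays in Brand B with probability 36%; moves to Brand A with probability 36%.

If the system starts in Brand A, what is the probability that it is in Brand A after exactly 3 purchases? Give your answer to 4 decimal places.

0.3858

Propagate the distribution vector 3 purchases from Brand A.
After 0 purchases: (0.0000, 1.0000, 0.0000)
After 1 purchase: (0.1200, 0.5200, 0.3600)
After 2 purchases: (0.2064, 0.4192, 0.3744)
After 3 purchases: (0.2294, 0.3858, 0.3848)
P(in Brand A after 3 purchases) = 0.3858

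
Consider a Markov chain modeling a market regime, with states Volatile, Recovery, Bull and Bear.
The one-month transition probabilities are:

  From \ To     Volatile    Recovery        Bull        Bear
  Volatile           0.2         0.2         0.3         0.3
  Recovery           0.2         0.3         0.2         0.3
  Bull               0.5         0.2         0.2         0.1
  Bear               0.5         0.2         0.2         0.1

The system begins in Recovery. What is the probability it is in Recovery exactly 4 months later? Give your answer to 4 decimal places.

0.2223

Propagate the distribution vector 4 months from Recovery.
After 0 months: (0.0000, 1.0000, 0.0000, 0.0000)
After 1 month: (0.2000, 0.3000, 0.2000, 0.3000)
After 2 months: (0.3500, 0.2300, 0.2200, 0.2000)
After 3 months: (0.3260, 0.2230, 0.2350, 0.2160)
After 4 months: (0.3353, 0.2223, 0.2326, 0.2098)
P(in Recovery after 4 months) = 0.2223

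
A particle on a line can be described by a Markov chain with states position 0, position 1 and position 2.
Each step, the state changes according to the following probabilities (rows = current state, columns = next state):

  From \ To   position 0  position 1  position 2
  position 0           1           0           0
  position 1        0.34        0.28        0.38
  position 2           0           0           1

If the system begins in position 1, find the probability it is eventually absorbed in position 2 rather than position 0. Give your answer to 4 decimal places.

0.5278

Let h(s) be the probability of absorption at position 2 starting from transient state s. Then h(position 2) = 1 and h(position 0) = 0. By first-step analysis:
h(position 1) = 0.34·0 + 0.28·h(position 1) + 0.38·1
Solving: h(position 1) = 0.5278.
Starting from position 1, the probability is 0.5278.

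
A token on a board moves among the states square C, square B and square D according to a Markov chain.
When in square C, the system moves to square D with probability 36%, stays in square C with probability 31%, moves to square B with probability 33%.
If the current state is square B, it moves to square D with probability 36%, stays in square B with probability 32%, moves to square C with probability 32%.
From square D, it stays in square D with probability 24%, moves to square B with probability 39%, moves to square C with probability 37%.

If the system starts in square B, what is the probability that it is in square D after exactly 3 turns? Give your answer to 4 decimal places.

Propagate the distribution vector 3 turns from square B.
After 0 turns: (0.0000, 1.0000, 0.0000)
After 1 turn: (0.3200, 0.3200, 0.3600)
After 2 turns: (0.3348, 0.3484, 0.3168)
After 3 turns: (0.3325, 0.3455, 0.3220)
P(in square D after 3 turns) = 0.3220

0.3220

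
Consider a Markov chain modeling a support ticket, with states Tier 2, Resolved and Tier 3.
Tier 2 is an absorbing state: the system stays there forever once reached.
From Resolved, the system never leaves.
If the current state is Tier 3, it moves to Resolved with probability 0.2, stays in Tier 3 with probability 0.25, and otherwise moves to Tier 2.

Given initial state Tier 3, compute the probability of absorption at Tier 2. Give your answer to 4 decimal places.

0.7333

Let h(s) be the probability of absorption at Tier 2 starting from transient state s. Then h(Tier 2) = 1 and h(Resolved) = 0. By first-step analysis:
h(Tier 3) = 0.55·1 + 0.2·0 + 0.25·h(Tier 3)
Solving: h(Tier 3) = 0.7333.
Starting from Tier 3, the probability is 0.7333.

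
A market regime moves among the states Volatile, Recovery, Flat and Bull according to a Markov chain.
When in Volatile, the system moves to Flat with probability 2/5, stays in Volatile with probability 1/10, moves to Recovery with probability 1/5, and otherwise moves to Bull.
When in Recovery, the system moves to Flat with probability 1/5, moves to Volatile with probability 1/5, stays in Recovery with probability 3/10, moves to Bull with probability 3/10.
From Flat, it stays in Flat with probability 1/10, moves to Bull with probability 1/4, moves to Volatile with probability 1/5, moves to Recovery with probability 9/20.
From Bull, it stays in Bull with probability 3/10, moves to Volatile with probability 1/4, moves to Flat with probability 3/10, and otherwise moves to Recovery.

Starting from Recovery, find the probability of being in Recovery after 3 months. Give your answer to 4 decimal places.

Propagate the distribution vector 3 months from Recovery.
After 0 months: (0.0000, 1.0000, 0.0000, 0.0000)
After 1 month: (0.2000, 0.3000, 0.2000, 0.3000)
After 2 months: (0.1950, 0.2650, 0.2500, 0.2900)
After 3 months: (0.1950, 0.2745, 0.2430, 0.2875)
P(in Recovery after 3 months) = 0.2745

0.2745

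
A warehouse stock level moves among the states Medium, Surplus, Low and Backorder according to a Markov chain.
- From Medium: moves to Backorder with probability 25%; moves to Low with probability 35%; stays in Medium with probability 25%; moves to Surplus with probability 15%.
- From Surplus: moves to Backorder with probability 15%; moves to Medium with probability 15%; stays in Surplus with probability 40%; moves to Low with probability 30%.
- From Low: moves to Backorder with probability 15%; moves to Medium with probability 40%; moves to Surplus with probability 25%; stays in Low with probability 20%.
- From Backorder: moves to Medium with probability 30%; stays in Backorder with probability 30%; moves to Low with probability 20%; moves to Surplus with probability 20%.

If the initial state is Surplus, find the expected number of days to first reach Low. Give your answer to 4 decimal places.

3.4483

Let t(s) be the expected number of days to first reach Low from state s, with t(Low) = 0. Conditioning on the first day:
t(Medium) = 1 + 0.25·t(Medium) + 0.15·t(Surplus) + 0.25·t(Backorder)
t(Surplus) = 1 + 0.15·t(Medium) + 0.4·t(Surplus) + 0.15·t(Backorder)
t(Backorder) = 1 + 0.3·t(Medium) + 0.2·t(Surplus) + 0.3·t(Backorder)
Solving: t(Medium) = 3.2989, t(Surplus) = 3.4483, t(Backorder) = 3.8276.
Expected days from Surplus to Low: 3.4483.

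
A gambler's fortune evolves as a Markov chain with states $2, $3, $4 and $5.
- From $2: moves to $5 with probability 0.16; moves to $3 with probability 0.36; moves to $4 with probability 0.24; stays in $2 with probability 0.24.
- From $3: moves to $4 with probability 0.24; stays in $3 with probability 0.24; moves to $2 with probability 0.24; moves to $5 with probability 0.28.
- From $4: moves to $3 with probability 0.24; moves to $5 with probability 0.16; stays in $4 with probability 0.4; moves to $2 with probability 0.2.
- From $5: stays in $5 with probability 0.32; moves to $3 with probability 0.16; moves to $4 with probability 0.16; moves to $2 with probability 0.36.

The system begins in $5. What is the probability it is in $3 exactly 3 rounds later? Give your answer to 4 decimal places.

0.2542

Propagate the distribution vector 3 rounds from $5.
After 0 rounds: (0.0000, 0.0000, 0.0000, 1.0000)
After 1 round: (0.3600, 0.1600, 0.1600, 0.3200)
After 2 rounds: (0.2720, 0.2576, 0.2400, 0.2304)
After 3 rounds: (0.2580, 0.2542, 0.2600, 0.2278)
P(in $3 after 3 rounds) = 0.2542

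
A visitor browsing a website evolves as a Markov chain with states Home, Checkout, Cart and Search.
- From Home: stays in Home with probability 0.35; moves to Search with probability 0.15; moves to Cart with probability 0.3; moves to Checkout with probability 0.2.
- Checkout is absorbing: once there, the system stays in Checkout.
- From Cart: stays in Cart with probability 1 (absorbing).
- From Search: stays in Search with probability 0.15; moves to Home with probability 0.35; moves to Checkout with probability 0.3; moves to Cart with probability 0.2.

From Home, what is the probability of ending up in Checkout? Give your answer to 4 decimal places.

Let h(s) be the probability of absorption at Checkout starting from transient state s. Then h(Checkout) = 1 and h(Cart) = 0. By first-step analysis:
h(Home) = 0.35·h(Home) + 0.2·1 + 0.3·0 + 0.15·h(Search)
h(Search) = 0.35·h(Home) + 0.3·1 + 0.2·0 + 0.15·h(Search)
Solving: h(Home) = 0.4300, h(Search) = 0.5300.
Starting from Home, the probability is 0.4300.

0.4300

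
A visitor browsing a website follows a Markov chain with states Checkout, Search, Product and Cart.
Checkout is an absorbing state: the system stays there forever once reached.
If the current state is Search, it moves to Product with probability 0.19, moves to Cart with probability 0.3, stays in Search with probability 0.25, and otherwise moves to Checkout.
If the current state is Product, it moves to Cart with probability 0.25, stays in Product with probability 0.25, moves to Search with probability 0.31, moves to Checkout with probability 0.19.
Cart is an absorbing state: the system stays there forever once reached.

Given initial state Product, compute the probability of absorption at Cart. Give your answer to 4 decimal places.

Let h(s) be the probability of absorption at Cart starting from transient state s. Then h(Cart) = 1 and h(Checkout) = 0. By first-step analysis:
h(Search) = 0.26·0 + 0.25·h(Search) + 0.19·h(Product) + 0.3·1
h(Product) = 0.19·0 + 0.31·h(Search) + 0.25·h(Product) + 0.25·1
Solving: h(Search) = 0.5411, h(Product) = 0.5570.
Starting from Product, the probability is 0.5570.

0.5570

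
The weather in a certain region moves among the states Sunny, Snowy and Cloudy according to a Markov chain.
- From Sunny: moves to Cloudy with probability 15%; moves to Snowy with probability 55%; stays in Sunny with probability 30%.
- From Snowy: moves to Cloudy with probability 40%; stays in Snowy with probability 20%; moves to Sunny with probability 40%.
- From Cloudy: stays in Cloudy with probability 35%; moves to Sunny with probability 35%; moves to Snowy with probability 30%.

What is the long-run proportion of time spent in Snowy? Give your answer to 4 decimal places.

Let the stationary distribution be π with π = πP and π_1 + π_2 + π_3 = 1.
π_1 = 0.3·π_1 + 0.4·π_2 + 0.35·π_3
π_2 = 0.55·π_1 + 0.2·π_2 + 0.3·π_3
Solving with the normalization constraint gives π = (0.3501, 0.3523, 0.2976).
So the stationary probability of Snowy is 0.3523.

0.3523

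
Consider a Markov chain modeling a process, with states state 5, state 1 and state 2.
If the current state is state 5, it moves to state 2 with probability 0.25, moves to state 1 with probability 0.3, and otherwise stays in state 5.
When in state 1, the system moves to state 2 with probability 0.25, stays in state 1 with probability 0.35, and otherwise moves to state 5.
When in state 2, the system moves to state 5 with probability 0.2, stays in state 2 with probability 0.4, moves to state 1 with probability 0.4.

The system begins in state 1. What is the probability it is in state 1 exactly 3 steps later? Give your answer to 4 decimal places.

Propagate the distribution vector 3 steps from state 1.
After 0 steps: (0.0000, 1.0000, 0.0000)
After 1 step: (0.4000, 0.3500, 0.2500)
After 2 steps: (0.3700, 0.3425, 0.2875)
After 3 steps: (0.3610, 0.3459, 0.2931)
P(in state 1 after 3 steps) = 0.3459

0.3459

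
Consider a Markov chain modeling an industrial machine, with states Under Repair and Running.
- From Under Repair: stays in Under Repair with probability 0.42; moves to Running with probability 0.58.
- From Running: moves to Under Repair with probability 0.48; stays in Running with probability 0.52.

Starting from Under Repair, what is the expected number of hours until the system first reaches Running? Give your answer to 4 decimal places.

1.7241

Let t(s) be the expected number of hours to first reach Running from state s, with t(Running) = 0. Conditioning on the first hour:
t(Under Repair) = 1 + 0.42·t(Under Repair)
Solving: t(Under Repair) = 1.7241.
Expected hours from Under Repair to Running: 1.7241.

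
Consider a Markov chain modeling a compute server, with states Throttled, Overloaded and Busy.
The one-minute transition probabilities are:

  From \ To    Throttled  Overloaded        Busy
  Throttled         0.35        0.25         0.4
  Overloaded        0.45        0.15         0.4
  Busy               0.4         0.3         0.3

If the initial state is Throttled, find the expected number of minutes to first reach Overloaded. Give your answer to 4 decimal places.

Let t(s) be the expected number of minutes to first reach Overloaded from state s, with t(Overloaded) = 0. Conditioning on the first minute:
t(Throttled) = 1 + 0.35·t(Throttled) + 0.4·t(Busy)
t(Busy) = 1 + 0.4·t(Throttled) + 0.3·t(Busy)
Solving: t(Throttled) = 3.7288, t(Busy) = 3.5593.
Expected minutes from Throttled to Overloaded: 3.7288.

3.7288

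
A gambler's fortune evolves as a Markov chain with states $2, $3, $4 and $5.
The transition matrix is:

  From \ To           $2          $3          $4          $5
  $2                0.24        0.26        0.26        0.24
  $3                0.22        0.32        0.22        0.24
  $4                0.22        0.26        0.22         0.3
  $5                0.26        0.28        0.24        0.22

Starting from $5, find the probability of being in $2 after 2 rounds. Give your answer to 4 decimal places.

0.2340

Propagate the distribution vector 2 rounds from $5.
After 0 rounds: (0.0000, 0.0000, 0.0000, 1.0000)
After 1 round: (0.2600, 0.2800, 0.2400, 0.2200)
After 2 rounds: (0.2340, 0.2812, 0.2348, 0.2500)
P(in $2 after 2 rounds) = 0.2340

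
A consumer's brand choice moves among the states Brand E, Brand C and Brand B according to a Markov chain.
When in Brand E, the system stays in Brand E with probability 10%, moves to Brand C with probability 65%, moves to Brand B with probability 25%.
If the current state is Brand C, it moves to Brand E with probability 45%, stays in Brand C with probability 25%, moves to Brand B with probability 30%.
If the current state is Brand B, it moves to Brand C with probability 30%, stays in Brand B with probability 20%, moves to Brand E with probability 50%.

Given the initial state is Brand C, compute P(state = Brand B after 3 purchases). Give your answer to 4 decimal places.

0.2599

Propagate the distribution vector 3 purchases from Brand C.
After 0 purchases: (0.0000, 1.0000, 0.0000)
After 1 purchase: (0.4500, 0.2500, 0.3000)
After 2 purchases: (0.3075, 0.4450, 0.2475)
After 3 purchases: (0.3548, 0.3854, 0.2599)
P(in Brand B after 3 purchases) = 0.2599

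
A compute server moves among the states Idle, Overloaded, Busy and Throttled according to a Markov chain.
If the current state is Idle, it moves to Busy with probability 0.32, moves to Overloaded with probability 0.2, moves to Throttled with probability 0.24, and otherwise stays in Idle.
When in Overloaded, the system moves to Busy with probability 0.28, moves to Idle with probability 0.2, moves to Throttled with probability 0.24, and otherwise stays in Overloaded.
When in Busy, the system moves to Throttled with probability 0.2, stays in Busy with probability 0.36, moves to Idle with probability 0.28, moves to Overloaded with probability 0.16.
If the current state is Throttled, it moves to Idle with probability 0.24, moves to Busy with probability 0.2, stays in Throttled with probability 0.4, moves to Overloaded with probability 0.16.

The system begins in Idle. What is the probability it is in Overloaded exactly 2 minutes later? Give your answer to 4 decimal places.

0.1936

Propagate the distribution vector 2 minutes from Idle.
After 0 minutes: (1.0000, 0.0000, 0.0000, 0.0000)
After 1 minute: (0.2400, 0.2000, 0.3200, 0.2400)
After 2 minutes: (0.2448, 0.1936, 0.2960, 0.2656)
P(in Overloaded after 2 minutes) = 0.1936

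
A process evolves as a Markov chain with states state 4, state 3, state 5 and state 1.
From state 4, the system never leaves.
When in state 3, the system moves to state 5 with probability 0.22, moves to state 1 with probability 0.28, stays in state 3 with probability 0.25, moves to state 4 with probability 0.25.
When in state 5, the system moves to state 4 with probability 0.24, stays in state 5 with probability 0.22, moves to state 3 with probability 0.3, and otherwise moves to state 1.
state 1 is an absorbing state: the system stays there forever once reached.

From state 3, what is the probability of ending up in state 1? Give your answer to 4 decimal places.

Let h(s) be the probability of absorption at state 1 starting from transient state s. Then h(state 1) = 1 and h(state 4) = 0. By first-step analysis:
h(state 3) = 0.25·0 + 0.25·h(state 3) + 0.22·h(state 5) + 0.28·1
h(state 5) = 0.24·0 + 0.3·h(state 3) + 0.22·h(state 5) + 0.24·1
Solving: h(state 3) = 0.5225, h(state 5) = 0.5087.
Starting from state 3, the probability is 0.5225.

0.5225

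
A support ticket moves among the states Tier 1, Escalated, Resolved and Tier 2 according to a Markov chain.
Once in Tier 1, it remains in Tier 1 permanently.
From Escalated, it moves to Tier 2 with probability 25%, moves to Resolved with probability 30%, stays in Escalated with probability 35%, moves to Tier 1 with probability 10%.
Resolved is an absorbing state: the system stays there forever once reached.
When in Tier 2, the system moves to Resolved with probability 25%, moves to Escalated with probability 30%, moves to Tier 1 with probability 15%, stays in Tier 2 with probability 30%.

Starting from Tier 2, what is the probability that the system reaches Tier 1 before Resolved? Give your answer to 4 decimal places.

0.3355

Let h(s) be the probability of absorption at Tier 1 starting from transient state s. Then h(Tier 1) = 1 and h(Resolved) = 0. By first-step analysis:
h(Escalated) = 0.1·1 + 0.35·h(Escalated) + 0.3·0 + 0.25·h(Tier 2)
h(Tier 2) = 0.15·1 + 0.3·h(Escalated) + 0.25·0 + 0.3·h(Tier 2)
Solving: h(Escalated) = 0.2829, h(Tier 2) = 0.3355.
Starting from Tier 2, the probability is 0.3355.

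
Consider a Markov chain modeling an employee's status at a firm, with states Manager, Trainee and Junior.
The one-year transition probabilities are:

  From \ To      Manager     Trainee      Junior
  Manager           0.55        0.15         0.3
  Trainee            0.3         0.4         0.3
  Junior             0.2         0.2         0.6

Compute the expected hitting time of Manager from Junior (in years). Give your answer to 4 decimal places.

4.4444

Let t(s) be the expected number of years to first reach Manager from state s, with t(Manager) = 0. Conditioning on the first year:
t(Trainee) = 1 + 0.4·t(Trainee) + 0.3·t(Junior)
t(Junior) = 1 + 0.2·t(Trainee) + 0.6·t(Junior)
Solving: t(Trainee) = 3.8889, t(Junior) = 4.4444.
Expected years from Junior to Manager: 4.4444.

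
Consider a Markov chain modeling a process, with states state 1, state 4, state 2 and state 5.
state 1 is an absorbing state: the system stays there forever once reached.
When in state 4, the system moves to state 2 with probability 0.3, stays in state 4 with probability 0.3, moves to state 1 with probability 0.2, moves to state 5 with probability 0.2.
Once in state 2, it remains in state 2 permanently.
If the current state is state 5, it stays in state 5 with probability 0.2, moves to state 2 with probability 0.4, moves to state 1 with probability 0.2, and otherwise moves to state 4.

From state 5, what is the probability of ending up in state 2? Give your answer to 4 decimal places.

Let h(s) be the probability of absorption at state 2 starting from transient state s. Then h(state 2) = 1 and h(state 1) = 0. By first-step analysis:
h(state 4) = 0.2·0 + 0.3·h(state 4) + 0.3·1 + 0.2·h(state 5)
h(state 5) = 0.2·0 + 0.2·h(state 4) + 0.4·1 + 0.2·h(state 5)
Solving: h(state 4) = 0.6154, h(state 5) = 0.6538.
Starting from state 5, the probability is 0.6538.

0.6538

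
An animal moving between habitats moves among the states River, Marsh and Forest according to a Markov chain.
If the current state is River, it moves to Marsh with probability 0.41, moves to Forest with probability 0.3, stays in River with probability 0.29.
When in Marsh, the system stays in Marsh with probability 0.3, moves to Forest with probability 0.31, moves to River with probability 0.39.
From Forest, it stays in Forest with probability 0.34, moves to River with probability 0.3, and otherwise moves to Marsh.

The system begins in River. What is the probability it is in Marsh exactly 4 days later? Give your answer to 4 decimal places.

Propagate the distribution vector 4 days from River.
After 0 days: (1.0000, 0.0000, 0.0000)
After 1 day: (0.2900, 0.4100, 0.3000)
After 2 days: (0.3340, 0.3499, 0.3161)
After 3 days: (0.3282, 0.3557, 0.3161)
After 4 days: (0.3287, 0.3551, 0.3162)
P(in Marsh after 4 days) = 0.3551

0.3551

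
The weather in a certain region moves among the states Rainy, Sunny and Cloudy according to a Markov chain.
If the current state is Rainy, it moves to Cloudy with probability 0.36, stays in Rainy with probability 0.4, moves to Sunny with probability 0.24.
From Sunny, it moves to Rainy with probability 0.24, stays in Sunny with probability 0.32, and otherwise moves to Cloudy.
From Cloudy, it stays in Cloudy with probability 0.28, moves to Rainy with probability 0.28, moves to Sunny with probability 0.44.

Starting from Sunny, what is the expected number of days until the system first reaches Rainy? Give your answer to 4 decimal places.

Let t(s) be the expected number of days to first reach Rainy from state s, with t(Rainy) = 0. Conditioning on the first day:
t(Sunny) = 1 + 0.32·t(Sunny) + 0.44·t(Cloudy)
t(Cloudy) = 1 + 0.44·t(Sunny) + 0.28·t(Cloudy)
Solving: t(Sunny) = 3.9189, t(Cloudy) = 3.7838.
Expected days from Sunny to Rainy: 3.9189.

3.9189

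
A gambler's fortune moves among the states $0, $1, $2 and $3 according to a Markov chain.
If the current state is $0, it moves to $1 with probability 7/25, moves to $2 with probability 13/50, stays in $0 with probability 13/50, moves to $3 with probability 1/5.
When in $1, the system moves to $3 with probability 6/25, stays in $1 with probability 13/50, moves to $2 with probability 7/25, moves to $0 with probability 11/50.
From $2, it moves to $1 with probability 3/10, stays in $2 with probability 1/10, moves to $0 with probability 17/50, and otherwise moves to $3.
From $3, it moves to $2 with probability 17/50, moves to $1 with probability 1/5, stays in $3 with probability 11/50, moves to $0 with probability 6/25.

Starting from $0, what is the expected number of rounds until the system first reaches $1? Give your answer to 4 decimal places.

Let t(s) be the expected number of rounds to first reach $1 from state s, with t($1) = 0. Conditioning on the first round:
t($0) = 1 + 0.26·t($0) + 0.26·t($2) + 0.2·t($3)
t($2) = 1 + 0.34·t($0) + 0.1·t($2) + 0.26·t($3)
t($3) = 1 + 0.24·t($0) + 0.34·t($2) + 0.22·t($3)
Solving: t($0) = 3.7413, t($2) = 3.6924, t($3) = 4.0427.
Expected rounds from $0 to $1: 3.7413.

3.7413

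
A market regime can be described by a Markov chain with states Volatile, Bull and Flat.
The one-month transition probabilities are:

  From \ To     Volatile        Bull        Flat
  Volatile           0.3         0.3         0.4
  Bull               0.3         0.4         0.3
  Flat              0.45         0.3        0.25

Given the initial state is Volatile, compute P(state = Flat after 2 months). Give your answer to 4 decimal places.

Sum over the intermediate state after 1 month:
P = P(Volatile→Volatile)·P(Volatile→Flat) + P(Volatile→Bull)·P(Bull→Flat) + P(Volatile→Flat)·P(Flat→Flat)
  = 0.3×0.4 + 0.3×0.3 + 0.4×0.25
  = 0.1200 + 0.0900 + 0.1000 = 0.3100

0.3100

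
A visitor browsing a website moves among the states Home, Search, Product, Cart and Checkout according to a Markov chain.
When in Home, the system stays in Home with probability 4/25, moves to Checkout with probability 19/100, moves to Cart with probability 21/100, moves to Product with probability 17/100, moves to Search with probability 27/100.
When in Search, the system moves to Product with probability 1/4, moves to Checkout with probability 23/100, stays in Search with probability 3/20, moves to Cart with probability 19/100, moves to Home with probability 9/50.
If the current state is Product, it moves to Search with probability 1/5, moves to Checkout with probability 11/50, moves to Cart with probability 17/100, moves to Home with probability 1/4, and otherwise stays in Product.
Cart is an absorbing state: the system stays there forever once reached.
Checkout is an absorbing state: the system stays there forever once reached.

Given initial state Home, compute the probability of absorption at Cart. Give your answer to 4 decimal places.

0.4915

Let h(s) be the probability of absorption at Cart starting from transient state s. Then h(Cart) = 1 and h(Checkout) = 0. By first-step analysis:
h(Home) = 0.16·h(Home) + 0.27·h(Search) + 0.17·h(Product) + 0.21·1 + 0.19·0
h(Search) = 0.18·h(Home) + 0.15·h(Search) + 0.25·h(Product) + 0.19·1 + 0.23·0
h(Product) = 0.25·h(Home) + 0.2·h(Search) + 0.16·h(Product) + 0.17·1 + 0.22·0
Solving: h(Home) = 0.4915, h(Search) = 0.4626, h(Product) = 0.4588.
Starting from Home, the probability is 0.4915.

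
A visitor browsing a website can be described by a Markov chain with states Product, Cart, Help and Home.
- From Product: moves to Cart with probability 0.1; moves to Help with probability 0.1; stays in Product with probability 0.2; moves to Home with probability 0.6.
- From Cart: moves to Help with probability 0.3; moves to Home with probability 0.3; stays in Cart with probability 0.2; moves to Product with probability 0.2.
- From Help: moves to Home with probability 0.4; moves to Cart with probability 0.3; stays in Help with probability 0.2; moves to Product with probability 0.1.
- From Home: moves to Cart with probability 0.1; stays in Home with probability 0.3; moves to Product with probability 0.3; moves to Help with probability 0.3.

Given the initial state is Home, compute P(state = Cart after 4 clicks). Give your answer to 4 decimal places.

0.1637

Propagate the distribution vector 4 clicks from Home.
After 0 clicks: (0.0000, 0.0000, 0.0000, 1.0000)
After 1 click: (0.3000, 0.1000, 0.3000, 0.3000)
After 2 clicks: (0.2000, 0.1700, 0.2100, 0.4200)
After 3 clicks: (0.2210, 0.1590, 0.2390, 0.3810)
After 4 clicks: (0.2142, 0.1637, 0.2319, 0.3902)
P(in Cart after 4 clicks) = 0.1637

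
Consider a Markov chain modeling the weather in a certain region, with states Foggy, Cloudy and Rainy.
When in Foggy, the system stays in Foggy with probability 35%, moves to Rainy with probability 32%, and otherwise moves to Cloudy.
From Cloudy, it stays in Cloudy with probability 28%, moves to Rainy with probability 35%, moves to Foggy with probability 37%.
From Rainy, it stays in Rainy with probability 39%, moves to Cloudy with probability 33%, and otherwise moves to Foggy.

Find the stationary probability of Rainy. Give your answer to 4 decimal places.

0.3542

Let the stationary distribution be π with π = πP and π_1 + π_2 + π_3 = 1.
π_1 = 0.35·π_1 + 0.37·π_2 + 0.28·π_3
π_2 = 0.33·π_1 + 0.28·π_2 + 0.33·π_3
Solving with the normalization constraint gives π = (0.3315, 0.3143, 0.3542).
So the stationary probability of Rainy is 0.3542.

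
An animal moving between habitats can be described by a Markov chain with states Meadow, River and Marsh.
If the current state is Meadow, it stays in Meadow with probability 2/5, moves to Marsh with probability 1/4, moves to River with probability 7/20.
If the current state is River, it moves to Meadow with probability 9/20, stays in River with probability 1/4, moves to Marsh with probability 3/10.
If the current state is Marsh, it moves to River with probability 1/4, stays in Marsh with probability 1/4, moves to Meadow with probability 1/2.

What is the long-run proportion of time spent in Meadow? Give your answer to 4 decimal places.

0.4412

Let the stationary distribution be π with π = πP and π_1 + π_2 + π_3 = 1.
π_1 = 0.4·π_1 + 0.45·π_2 + 0.5·π_3
π_2 = 0.35·π_1 + 0.25·π_2 + 0.25·π_3
Solving with the normalization constraint gives π = (0.4412, 0.2941, 0.2647).
So the stationary probability of Meadow is 0.4412.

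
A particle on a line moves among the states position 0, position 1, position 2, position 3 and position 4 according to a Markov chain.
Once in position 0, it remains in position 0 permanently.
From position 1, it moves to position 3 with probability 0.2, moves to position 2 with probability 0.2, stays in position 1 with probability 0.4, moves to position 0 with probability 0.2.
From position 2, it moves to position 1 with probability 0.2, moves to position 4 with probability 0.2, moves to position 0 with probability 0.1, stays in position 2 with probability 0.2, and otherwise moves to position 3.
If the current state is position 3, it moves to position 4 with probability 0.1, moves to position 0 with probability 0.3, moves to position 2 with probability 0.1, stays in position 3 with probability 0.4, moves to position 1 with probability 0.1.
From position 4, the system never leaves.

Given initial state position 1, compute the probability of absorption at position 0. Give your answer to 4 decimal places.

Let h(s) be the probability of absorption at position 0 starting from transient state s. Then h(position 0) = 1 and h(position 4) = 0. By first-step analysis:
h(position 1) = 0.2·1 + 0.4·h(position 1) + 0.2·h(position 2) + 0.2·h(position 3)
h(position 2) = 0.1·1 + 0.2·h(position 1) + 0.2·h(position 2) + 0.3·h(position 3) + 0.2·0
h(position 3) = 0.3·1 + 0.1·h(position 1) + 0.1·h(position 2) + 0.4·h(position 3) + 0.1·0
Solving: h(position 1) = 0.7727, h(position 2) = 0.5909, h(position 3) = 0.7273.
Starting from position 1, the probability is 0.7727.

0.7727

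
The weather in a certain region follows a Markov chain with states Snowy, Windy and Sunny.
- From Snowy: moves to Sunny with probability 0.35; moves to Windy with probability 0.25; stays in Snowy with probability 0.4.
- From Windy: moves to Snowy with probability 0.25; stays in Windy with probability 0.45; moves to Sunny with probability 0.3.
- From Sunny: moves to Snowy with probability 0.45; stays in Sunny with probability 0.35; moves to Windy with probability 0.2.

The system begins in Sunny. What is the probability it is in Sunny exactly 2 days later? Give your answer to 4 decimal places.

0.3400

Sum over the intermediate state after 1 day:
P = P(Sunny→Snowy)·P(Snowy→Sunny) + P(Sunny→Windy)·P(Windy→Sunny) + P(Sunny→Sunny)·P(Sunny→Sunny)
  = 0.45×0.35 + 0.2×0.3 + 0.35×0.35
  = 0.1575 + 0.0600 + 0.1225 = 0.3400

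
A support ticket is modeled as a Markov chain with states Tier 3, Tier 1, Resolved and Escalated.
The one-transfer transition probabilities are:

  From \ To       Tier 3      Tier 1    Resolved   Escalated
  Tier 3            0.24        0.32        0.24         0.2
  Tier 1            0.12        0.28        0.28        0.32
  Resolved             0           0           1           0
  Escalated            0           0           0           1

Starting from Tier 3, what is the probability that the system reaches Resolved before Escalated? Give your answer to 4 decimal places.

0.5157

Let h(s) be the probability of absorption at Resolved starting from transient state s. Then h(Resolved) = 1 and h(Escalated) = 0. By first-step analysis:
h(Tier 3) = 0.24·h(Tier 3) + 0.32·h(Tier 1) + 0.24·1 + 0.2·0
h(Tier 1) = 0.12·h(Tier 3) + 0.28·h(Tier 1) + 0.28·1 + 0.32·0
Solving: h(Tier 3) = 0.5157, h(Tier 1) = 0.4748.
Starting from Tier 3, the probability is 0.5157.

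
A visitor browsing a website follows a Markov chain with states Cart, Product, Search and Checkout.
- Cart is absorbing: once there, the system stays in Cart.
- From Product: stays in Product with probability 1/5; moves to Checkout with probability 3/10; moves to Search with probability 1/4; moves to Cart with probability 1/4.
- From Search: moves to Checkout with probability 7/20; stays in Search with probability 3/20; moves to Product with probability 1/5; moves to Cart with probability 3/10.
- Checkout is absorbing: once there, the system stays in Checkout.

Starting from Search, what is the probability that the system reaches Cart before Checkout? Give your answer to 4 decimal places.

Let h(s) be the probability of absorption at Cart starting from transient state s. Then h(Cart) = 1 and h(Checkout) = 0. By first-step analysis:
h(Product) = 0.25·1 + 0.2·h(Product) + 0.25·h(Search) + 0.3·0
h(Search) = 0.3·1 + 0.2·h(Product) + 0.15·h(Search) + 0.35·0
Solving: h(Product) = 0.4563, h(Search) = 0.4603.
Starting from Search, the probability is 0.4603.

0.4603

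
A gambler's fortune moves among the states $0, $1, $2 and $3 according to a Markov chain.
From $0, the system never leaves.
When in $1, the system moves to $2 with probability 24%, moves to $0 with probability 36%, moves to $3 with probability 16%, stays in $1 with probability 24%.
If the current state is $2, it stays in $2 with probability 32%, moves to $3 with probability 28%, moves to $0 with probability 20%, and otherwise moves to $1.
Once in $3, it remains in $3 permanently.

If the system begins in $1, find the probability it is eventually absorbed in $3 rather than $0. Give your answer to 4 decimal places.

0.3754

Let h(s) be the probability of absorption at $3 starting from transient state s. Then h($3) = 1 and h($0) = 0. By first-step analysis:
h($1) = 0.36·0 + 0.24·h($1) + 0.24·h($2) + 0.16·1
h($2) = 0.2·0 + 0.2·h($1) + 0.32·h($2) + 0.28·1
Solving: h($1) = 0.3754, h($2) = 0.5222.
Starting from $1, the probability is 0.3754.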